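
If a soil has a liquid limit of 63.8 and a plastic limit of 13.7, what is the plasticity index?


Using PI = LL - PL
PI = 63.8 - 13.7
PI = 50.1


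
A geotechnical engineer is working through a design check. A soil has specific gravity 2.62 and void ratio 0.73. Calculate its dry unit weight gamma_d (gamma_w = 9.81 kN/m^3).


Using gamma_d = Gs * gamma_w / (1 + e)
gamma_d = 2.62 * 9.81 / (1 + 0.73)
gamma_d = 2.62 * 9.81 / 1.73
gamma_d = 14.857 kN/m^3


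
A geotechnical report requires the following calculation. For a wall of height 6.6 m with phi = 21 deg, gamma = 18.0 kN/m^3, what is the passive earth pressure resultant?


Compute passive earth pressure coefficient:
Kp = tan^2(45 + phi/2) = tan^2(55.5) = 2.117051
Compute passive force:
Pp = 0.5 * Kp * gamma * H^2
Pp = 0.5 * 2.117051 * 18.0 * 6.6^2
Pp = 829.97 kN/m


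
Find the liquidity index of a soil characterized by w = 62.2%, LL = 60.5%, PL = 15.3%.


First compute the plasticity index:
PI = LL - PL = 60.5 - 15.3 = 45.2
Then compute the liquidity index:
LI = (w - PL) / PI
LI = (62.2 - 15.3) / 45.2
LI = 1.038


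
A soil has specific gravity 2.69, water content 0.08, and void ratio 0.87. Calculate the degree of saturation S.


Using S = Gs * w / e
S = 2.69 * 0.08 / 0.87
S = 0.2474


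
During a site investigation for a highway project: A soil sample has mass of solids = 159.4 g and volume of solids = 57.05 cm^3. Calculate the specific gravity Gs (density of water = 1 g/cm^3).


Result: 2.794

Derivation:
Using Gs = m_s / (V_s * rho_w)
Since rho_w = 1 g/cm^3:
Gs = 159.4 / 57.05
Gs = 2.794


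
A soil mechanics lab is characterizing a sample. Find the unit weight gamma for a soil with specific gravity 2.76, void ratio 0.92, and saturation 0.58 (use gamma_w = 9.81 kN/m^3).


Using gamma = gamma_w * (Gs + S*e) / (1 + e)
Numerator: Gs + S*e = 2.76 + 0.58*0.92 = 3.2936
Denominator: 1 + e = 1 + 0.92 = 1.92
gamma = 9.81 * 3.2936 / 1.92
gamma = 16.828 kN/m^3


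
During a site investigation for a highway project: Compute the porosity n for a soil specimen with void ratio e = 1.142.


Using the relation n = e / (1 + e)
n = 1.142 / (1 + 1.142)
n = 1.142 / 2.142
n = 0.5331


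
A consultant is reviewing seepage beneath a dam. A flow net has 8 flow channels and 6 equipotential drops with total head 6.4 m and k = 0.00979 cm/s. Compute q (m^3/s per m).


Result: 0.0008354 m^3/s per m

Derivation:
Convert k to m/s for unit consistency with H:
k = 0.00979 cm/s = 0.00979 / 100 m/s = 9.79e-05 m/s
Using q = k * H * Nf / Nd
Nf / Nd = 8 / 6 = 1.3333
q = 9.79e-05 * 6.4 * 1.3333
q = 0.0008354 m^3/s per m


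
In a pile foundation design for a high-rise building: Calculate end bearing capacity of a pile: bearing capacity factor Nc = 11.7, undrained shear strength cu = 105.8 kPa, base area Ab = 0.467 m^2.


Using Qb = Nc * cu * Ab
Qb = 11.7 * 105.8 * 0.467
Qb = 578.08 kN


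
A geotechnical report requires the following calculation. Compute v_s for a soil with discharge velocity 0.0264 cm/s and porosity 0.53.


Using v_s = v_d / n
v_s = 0.0264 / 0.53
v_s = 0.04981 cm/s


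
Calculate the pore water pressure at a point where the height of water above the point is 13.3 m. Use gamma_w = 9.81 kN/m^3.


Using u = gamma_w * h_w
u = 9.81 * 13.3
u = 130.47 kPa


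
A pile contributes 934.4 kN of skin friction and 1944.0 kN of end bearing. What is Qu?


Result: 2878.4 kN

Derivation:
Using Qu = Qf + Qb
Qu = 934.4 + 1944.0
Qu = 2878.4 kN


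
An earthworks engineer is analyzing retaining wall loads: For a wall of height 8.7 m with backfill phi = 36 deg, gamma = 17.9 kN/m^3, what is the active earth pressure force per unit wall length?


Compute active earth pressure coefficient:
Ka = tan^2(45 - phi/2) = tan^2(27.0) = 0.259616
Compute active force:
Pa = 0.5 * Ka * gamma * H^2
Pa = 0.5 * 0.259616 * 17.9 * 8.7^2
Pa = 175.87 kN/m


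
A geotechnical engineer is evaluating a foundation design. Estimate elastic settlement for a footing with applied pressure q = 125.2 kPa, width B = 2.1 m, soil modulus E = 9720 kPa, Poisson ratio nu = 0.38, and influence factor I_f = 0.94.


Using Se = q * B * (1 - nu^2) * I_f / E
1 - nu^2 = 1 - 0.38^2 = 0.8556
Se = 125.2 * 2.1 * 0.8556 * 0.94 / 9720
Se = 0.021755 m
Convert to mm: Se = 0.021755 * 1000 = 21.755 mm


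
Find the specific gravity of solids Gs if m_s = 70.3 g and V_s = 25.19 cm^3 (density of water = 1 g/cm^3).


Using Gs = m_s / (V_s * rho_w)
Since rho_w = 1 g/cm^3:
Gs = 70.3 / 25.19
Gs = 2.791


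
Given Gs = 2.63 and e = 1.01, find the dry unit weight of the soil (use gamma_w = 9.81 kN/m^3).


Using gamma_d = Gs * gamma_w / (1 + e)
gamma_d = 2.63 * 9.81 / (1 + 1.01)
gamma_d = 2.63 * 9.81 / 2.01
gamma_d = 12.836 kN/m^3


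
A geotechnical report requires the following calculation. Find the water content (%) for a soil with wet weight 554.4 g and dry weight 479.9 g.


Result: 15.52 %

Derivation:
Using w = (m_wet - m_dry) / m_dry * 100
m_wet - m_dry = 554.4 - 479.9 = 74.5 g
w = 74.5 / 479.9 * 100
w = 15.52 %


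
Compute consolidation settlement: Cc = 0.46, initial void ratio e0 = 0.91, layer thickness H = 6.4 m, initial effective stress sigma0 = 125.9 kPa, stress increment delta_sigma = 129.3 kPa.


Using Sc = Cc * H / (1 + e0) * log10((sigma0 + delta_sigma) / sigma0)
Stress ratio = (125.9 + 129.3) / 125.9 = 2.02701
log10(2.02701) = 0.306855
Cc * H / (1 + e0) = 0.46 * 6.4 / (1 + 0.91) = 1.54136
Sc = 1.54136 * 0.306855
Sc = 0.473 m


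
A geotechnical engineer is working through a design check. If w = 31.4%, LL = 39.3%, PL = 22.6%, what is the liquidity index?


Result: 0.527

Derivation:
First compute the plasticity index:
PI = LL - PL = 39.3 - 22.6 = 16.7
Then compute the liquidity index:
LI = (w - PL) / PI
LI = (31.4 - 22.6) / 16.7
LI = 0.527


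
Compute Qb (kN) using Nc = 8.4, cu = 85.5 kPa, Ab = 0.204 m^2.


Result: 146.51 kN

Derivation:
Using Qb = Nc * cu * Ab
Qb = 8.4 * 85.5 * 0.204
Qb = 146.51 kN


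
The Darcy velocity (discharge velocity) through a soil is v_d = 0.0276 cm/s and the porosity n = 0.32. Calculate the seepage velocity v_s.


Result: 0.08625 cm/s

Derivation:
Using v_s = v_d / n
v_s = 0.0276 / 0.32
v_s = 0.08625 cm/s


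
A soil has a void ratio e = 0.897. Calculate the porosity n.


Result: 0.4729

Derivation:
Using the relation n = e / (1 + e)
n = 0.897 / (1 + 0.897)
n = 0.897 / 1.897
n = 0.4729


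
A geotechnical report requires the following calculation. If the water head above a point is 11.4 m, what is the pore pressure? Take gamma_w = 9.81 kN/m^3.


Using u = gamma_w * h_w
u = 9.81 * 11.4
u = 111.83 kPa


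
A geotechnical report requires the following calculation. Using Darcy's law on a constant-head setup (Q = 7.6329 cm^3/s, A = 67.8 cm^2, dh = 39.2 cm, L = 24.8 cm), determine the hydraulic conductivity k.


Compute hydraulic gradient:
i = dh / L = 39.2 / 24.8 = 1.58065
Then apply Darcy's law:
k = Q / (A * i)
k = 7.6329 / (67.8 * 1.58065)
k = 7.6329 / 107.168
k = 0.071224 cm/s


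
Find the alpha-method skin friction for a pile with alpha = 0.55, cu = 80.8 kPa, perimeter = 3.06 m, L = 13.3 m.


Result: 1808.62 kN

Derivation:
Using Qs = alpha * cu * perimeter * L
Qs = 0.55 * 80.8 * 3.06 * 13.3
Qs = 1808.62 kN


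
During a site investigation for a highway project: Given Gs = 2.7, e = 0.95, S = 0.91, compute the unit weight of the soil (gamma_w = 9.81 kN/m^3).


Using gamma = gamma_w * (Gs + S*e) / (1 + e)
Numerator: Gs + S*e = 2.7 + 0.91*0.95 = 3.5645
Denominator: 1 + e = 1 + 0.95 = 1.95
gamma = 9.81 * 3.5645 / 1.95
gamma = 17.932 kN/m^3


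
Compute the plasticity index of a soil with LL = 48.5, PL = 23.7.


Result: 24.8

Derivation:
Using PI = LL - PL
PI = 48.5 - 23.7
PI = 24.8


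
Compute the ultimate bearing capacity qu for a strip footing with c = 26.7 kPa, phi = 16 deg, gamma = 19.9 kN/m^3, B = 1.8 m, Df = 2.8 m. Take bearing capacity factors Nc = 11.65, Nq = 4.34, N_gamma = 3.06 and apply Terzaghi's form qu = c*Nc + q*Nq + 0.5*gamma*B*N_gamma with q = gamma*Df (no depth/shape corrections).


Compute qu = c*Nc + gamma*Df*Nq + 0.5*gamma*B*N_gamma
Term 1: 26.7 * 11.65 = 311.055
Term 2: 19.9 * 2.8 * 4.34 = 241.8248
Term 3: 0.5 * 19.9 * 1.8 * 3.06 = 54.8046
qu = 311.055 + 241.8248 + 54.8046
qu = 607.68 kPa


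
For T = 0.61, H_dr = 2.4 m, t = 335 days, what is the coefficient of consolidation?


Using cv = T * H_dr^2 / t
H_dr^2 = 2.4^2 = 5.76
cv = 0.61 * 5.76 / 335
cv = 0.01049 m^2/day


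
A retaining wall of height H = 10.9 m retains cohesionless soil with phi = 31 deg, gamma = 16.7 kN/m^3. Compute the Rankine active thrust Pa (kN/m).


Compute active earth pressure coefficient:
Ka = tan^2(45 - phi/2) = tan^2(29.5) = 0.320099
Compute active force:
Pa = 0.5 * Ka * gamma * H^2
Pa = 0.5 * 0.320099 * 16.7 * 10.9^2
Pa = 317.56 kN/m


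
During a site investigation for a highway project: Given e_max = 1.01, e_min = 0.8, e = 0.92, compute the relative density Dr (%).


Result: 42.86 %

Derivation:
Using Dr = (e_max - e) / (e_max - e_min) * 100
e_max - e = 1.01 - 0.92 = 0.09
e_max - e_min = 1.01 - 0.8 = 0.21
Dr = 0.09 / 0.21 * 100
Dr = 42.86 %


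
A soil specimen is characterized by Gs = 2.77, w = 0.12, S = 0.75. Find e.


Using the relation e = Gs * w / S
e = 2.77 * 0.12 / 0.75
e = 0.4432


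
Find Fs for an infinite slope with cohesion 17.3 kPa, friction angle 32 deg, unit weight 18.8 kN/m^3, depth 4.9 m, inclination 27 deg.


Using Fs = c / (gamma*H*sin(beta)*cos(beta)) + tan(phi)/tan(beta)
Cohesion contribution = 17.3 / (18.8*4.9*sin(27)*cos(27))
Cohesion contribution = 0.464263
Friction contribution = tan(32)/tan(27) = 1.22638
Fs = 0.464263 + 1.22638
Fs = 1.691


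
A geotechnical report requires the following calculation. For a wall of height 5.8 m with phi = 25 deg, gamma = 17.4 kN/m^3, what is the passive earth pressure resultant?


Result: 721.11 kN/m

Derivation:
Compute passive earth pressure coefficient:
Kp = tan^2(45 + phi/2) = tan^2(57.5) = 2.463913
Compute passive force:
Pp = 0.5 * Kp * gamma * H^2
Pp = 0.5 * 2.463913 * 17.4 * 5.8^2
Pp = 721.11 kN/m


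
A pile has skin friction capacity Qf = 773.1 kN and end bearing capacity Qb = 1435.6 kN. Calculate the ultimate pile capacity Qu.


Using Qu = Qf + Qb
Qu = 773.1 + 1435.6
Qu = 2208.7 kN


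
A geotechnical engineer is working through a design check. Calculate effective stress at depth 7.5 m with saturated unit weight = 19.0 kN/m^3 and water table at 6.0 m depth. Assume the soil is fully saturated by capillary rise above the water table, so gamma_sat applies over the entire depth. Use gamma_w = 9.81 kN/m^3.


Total stress = gamma_sat * depth
sigma = 19.0 * 7.5 = 142.5 kPa
Pore water pressure u = gamma_w * (depth - d_wt)
u = 9.81 * (7.5 - 6.0) = 14.715 kPa
Effective stress = sigma - u
sigma' = 142.5 - 14.715 = 127.79 kPa


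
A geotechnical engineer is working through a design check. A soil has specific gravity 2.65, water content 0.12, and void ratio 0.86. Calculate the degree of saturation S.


Using S = Gs * w / e
S = 2.65 * 0.12 / 0.86
S = 0.3698


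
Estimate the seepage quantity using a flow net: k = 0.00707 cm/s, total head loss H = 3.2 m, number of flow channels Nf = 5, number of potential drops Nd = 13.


Convert k to m/s for unit consistency with H:
k = 0.00707 cm/s = 0.00707 / 100 m/s = 7.07e-05 m/s
Using q = k * H * Nf / Nd
Nf / Nd = 5 / 13 = 0.3846
q = 7.07e-05 * 3.2 * 0.3846
q = 8.702e-05 m^3/s per m


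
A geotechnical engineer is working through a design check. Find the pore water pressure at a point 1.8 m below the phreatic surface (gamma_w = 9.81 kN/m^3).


Using u = gamma_w * h_w
u = 9.81 * 1.8
u = 17.66 kPa


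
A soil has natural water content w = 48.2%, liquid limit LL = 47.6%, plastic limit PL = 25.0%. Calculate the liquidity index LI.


Result: 1.027

Derivation:
First compute the plasticity index:
PI = LL - PL = 47.6 - 25.0 = 22.6
Then compute the liquidity index:
LI = (w - PL) / PI
LI = (48.2 - 25.0) / 22.6
LI = 1.027


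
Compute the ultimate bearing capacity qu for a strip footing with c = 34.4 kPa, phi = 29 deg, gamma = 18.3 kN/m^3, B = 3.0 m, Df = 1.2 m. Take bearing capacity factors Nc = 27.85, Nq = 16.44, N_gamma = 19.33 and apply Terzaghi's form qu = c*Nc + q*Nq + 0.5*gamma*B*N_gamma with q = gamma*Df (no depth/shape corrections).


Result: 1849.67 kPa

Derivation:
Compute qu = c*Nc + gamma*Df*Nq + 0.5*gamma*B*N_gamma
Term 1: 34.4 * 27.85 = 958.04
Term 2: 18.3 * 1.2 * 16.44 = 361.0224
Term 3: 0.5 * 18.3 * 3.0 * 19.33 = 530.6085
qu = 958.04 + 361.0224 + 530.6085
qu = 1849.67 kPa


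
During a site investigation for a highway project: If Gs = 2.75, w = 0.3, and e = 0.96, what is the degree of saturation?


Result: 0.8594

Derivation:
Using S = Gs * w / e
S = 2.75 * 0.3 / 0.96
S = 0.8594


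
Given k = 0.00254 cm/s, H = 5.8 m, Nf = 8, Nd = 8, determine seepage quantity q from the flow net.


Result: 0.0001473 m^3/s per m

Derivation:
Convert k to m/s for unit consistency with H:
k = 0.00254 cm/s = 0.00254 / 100 m/s = 2.54e-05 m/s
Using q = k * H * Nf / Nd
Nf / Nd = 8 / 8 = 1.0
q = 2.54e-05 * 5.8 * 1.0
q = 0.0001473 m^3/s per m


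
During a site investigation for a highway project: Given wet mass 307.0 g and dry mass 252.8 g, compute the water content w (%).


Using w = (m_wet - m_dry) / m_dry * 100
m_wet - m_dry = 307.0 - 252.8 = 54.2 g
w = 54.2 / 252.8 * 100
w = 21.44 %


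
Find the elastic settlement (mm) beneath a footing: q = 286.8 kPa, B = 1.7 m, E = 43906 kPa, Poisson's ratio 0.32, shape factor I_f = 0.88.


Using Se = q * B * (1 - nu^2) * I_f / E
1 - nu^2 = 1 - 0.32^2 = 0.8976
Se = 286.8 * 1.7 * 0.8976 * 0.88 / 43906
Se = 0.008771 m
Convert to mm: Se = 0.008771 * 1000 = 8.771 mm


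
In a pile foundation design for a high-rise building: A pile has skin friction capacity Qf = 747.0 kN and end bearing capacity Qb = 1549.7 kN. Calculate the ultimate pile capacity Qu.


Using Qu = Qf + Qb
Qu = 747.0 + 1549.7
Qu = 2296.7 kN


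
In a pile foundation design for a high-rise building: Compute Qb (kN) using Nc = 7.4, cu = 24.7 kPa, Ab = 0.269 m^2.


Using Qb = Nc * cu * Ab
Qb = 7.4 * 24.7 * 0.269
Qb = 49.17 kN


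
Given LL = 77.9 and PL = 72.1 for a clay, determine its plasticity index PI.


Result: 5.8

Derivation:
Using PI = LL - PL
PI = 77.9 - 72.1
PI = 5.8


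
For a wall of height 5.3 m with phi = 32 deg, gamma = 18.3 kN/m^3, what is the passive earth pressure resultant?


Compute passive earth pressure coefficient:
Kp = tan^2(45 + phi/2) = tan^2(61.0) = 3.254588
Compute passive force:
Pp = 0.5 * Kp * gamma * H^2
Pp = 0.5 * 3.254588 * 18.3 * 5.3^2
Pp = 836.51 kN/m


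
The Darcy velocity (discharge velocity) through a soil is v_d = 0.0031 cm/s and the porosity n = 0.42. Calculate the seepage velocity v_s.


Result: 0.00738 cm/s

Derivation:
Using v_s = v_d / n
v_s = 0.0031 / 0.42
v_s = 0.00738 cm/s


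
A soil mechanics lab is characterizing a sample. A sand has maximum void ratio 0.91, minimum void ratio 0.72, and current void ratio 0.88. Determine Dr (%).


Using Dr = (e_max - e) / (e_max - e_min) * 100
e_max - e = 0.91 - 0.88 = 0.03
e_max - e_min = 0.91 - 0.72 = 0.19
Dr = 0.03 / 0.19 * 100
Dr = 15.79 %


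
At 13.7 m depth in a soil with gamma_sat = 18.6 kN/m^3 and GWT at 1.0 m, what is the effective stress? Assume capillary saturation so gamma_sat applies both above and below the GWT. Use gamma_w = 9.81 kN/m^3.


Total stress = gamma_sat * depth
sigma = 18.6 * 13.7 = 254.82 kPa
Pore water pressure u = gamma_w * (depth - d_wt)
u = 9.81 * (13.7 - 1.0) = 124.587 kPa
Effective stress = sigma - u
sigma' = 254.82 - 124.587 = 130.23 kPa


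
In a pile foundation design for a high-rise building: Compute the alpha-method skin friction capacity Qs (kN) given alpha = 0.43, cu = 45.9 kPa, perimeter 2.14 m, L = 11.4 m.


Result: 481.5 kN

Derivation:
Using Qs = alpha * cu * perimeter * L
Qs = 0.43 * 45.9 * 2.14 * 11.4
Qs = 481.5 kN


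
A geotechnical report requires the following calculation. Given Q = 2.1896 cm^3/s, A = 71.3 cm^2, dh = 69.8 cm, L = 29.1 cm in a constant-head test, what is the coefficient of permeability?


Compute hydraulic gradient:
i = dh / L = 69.8 / 29.1 = 2.39863
Then apply Darcy's law:
k = Q / (A * i)
k = 2.1896 / (71.3 * 2.39863)
k = 2.1896 / 171.022
k = 0.012803 cm/s


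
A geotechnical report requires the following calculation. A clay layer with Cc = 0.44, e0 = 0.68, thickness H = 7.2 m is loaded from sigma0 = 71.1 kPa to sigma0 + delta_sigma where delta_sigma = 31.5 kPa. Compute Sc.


Using Sc = Cc * H / (1 + e0) * log10((sigma0 + delta_sigma) / sigma0)
Stress ratio = (71.1 + 31.5) / 71.1 = 1.44304
log10(1.44304) = 0.159278
Cc * H / (1 + e0) = 0.44 * 7.2 / (1 + 0.68) = 1.88571
Sc = 1.88571 * 0.159278
Sc = 0.3004 m


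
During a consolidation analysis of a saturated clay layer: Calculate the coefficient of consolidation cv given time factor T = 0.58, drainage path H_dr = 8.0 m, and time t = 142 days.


Using cv = T * H_dr^2 / t
H_dr^2 = 8.0^2 = 64.0
cv = 0.58 * 64.0 / 142
cv = 0.26141 m^2/day


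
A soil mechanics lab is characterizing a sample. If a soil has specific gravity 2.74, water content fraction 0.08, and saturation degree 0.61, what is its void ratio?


Using the relation e = Gs * w / S
e = 2.74 * 0.08 / 0.61
e = 0.3593


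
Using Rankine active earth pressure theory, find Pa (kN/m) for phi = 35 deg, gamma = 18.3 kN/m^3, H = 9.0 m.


Compute active earth pressure coefficient:
Ka = tan^2(45 - phi/2) = tan^2(27.5) = 0.27099
Compute active force:
Pa = 0.5 * Ka * gamma * H^2
Pa = 0.5 * 0.27099 * 18.3 * 9.0^2
Pa = 200.84 kN/m


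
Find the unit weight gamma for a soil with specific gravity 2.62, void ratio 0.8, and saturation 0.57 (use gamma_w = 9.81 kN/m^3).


Using gamma = gamma_w * (Gs + S*e) / (1 + e)
Numerator: Gs + S*e = 2.62 + 0.57*0.8 = 3.076
Denominator: 1 + e = 1 + 0.8 = 1.8
gamma = 9.81 * 3.076 / 1.8
gamma = 16.764 kN/m^3


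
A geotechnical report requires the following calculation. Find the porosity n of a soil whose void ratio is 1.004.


Result: 0.501

Derivation:
Using the relation n = e / (1 + e)
n = 1.004 / (1 + 1.004)
n = 1.004 / 2.004
n = 0.501


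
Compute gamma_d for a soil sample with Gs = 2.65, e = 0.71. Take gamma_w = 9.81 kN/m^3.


Using gamma_d = Gs * gamma_w / (1 + e)
gamma_d = 2.65 * 9.81 / (1 + 0.71)
gamma_d = 2.65 * 9.81 / 1.71
gamma_d = 15.203 kN/m^3


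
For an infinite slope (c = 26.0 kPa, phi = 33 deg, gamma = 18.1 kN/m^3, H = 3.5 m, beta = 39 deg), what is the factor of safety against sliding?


Using Fs = c / (gamma*H*sin(beta)*cos(beta)) + tan(phi)/tan(beta)
Cohesion contribution = 26.0 / (18.1*3.5*sin(39)*cos(39))
Cohesion contribution = 0.839175
Friction contribution = tan(33)/tan(39) = 0.801952
Fs = 0.839175 + 0.801952
Fs = 1.641


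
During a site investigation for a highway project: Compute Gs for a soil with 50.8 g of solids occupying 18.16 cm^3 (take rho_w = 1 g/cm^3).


Using Gs = m_s / (V_s * rho_w)
Since rho_w = 1 g/cm^3:
Gs = 50.8 / 18.16
Gs = 2.797


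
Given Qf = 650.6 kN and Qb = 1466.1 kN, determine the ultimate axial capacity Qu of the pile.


Result: 2116.7 kN

Derivation:
Using Qu = Qf + Qb
Qu = 650.6 + 1466.1
Qu = 2116.7 kN


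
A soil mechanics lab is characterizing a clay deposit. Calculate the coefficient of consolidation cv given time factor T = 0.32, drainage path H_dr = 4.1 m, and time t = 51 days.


Result: 0.10547 m^2/day

Derivation:
Using cv = T * H_dr^2 / t
H_dr^2 = 4.1^2 = 16.81
cv = 0.32 * 16.81 / 51
cv = 0.10547 m^2/day


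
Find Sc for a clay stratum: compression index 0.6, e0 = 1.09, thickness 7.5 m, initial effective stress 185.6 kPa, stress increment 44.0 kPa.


Result: 0.1989 m

Derivation:
Using Sc = Cc * H / (1 + e0) * log10((sigma0 + delta_sigma) / sigma0)
Stress ratio = (185.6 + 44.0) / 185.6 = 1.23707
log10(1.23707) = 0.0923939
Cc * H / (1 + e0) = 0.6 * 7.5 / (1 + 1.09) = 2.15311
Sc = 2.15311 * 0.0923939
Sc = 0.1989 m


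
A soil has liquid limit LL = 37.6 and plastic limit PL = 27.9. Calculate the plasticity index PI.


Using PI = LL - PL
PI = 37.6 - 27.9
PI = 9.7


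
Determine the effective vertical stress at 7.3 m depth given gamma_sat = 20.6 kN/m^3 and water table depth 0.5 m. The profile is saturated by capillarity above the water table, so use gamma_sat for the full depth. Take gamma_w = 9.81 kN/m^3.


Result: 83.67 kPa

Derivation:
Total stress = gamma_sat * depth
sigma = 20.6 * 7.3 = 150.38 kPa
Pore water pressure u = gamma_w * (depth - d_wt)
u = 9.81 * (7.3 - 0.5) = 66.708 kPa
Effective stress = sigma - u
sigma' = 150.38 - 66.708 = 83.67 kPa


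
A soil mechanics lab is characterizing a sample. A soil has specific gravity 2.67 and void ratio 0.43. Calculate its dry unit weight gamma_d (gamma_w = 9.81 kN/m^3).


Result: 18.317 kN/m^3

Derivation:
Using gamma_d = Gs * gamma_w / (1 + e)
gamma_d = 2.67 * 9.81 / (1 + 0.43)
gamma_d = 2.67 * 9.81 / 1.43
gamma_d = 18.317 kN/m^3


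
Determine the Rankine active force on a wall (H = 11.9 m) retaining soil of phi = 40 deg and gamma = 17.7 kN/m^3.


Compute active earth pressure coefficient:
Ka = tan^2(45 - phi/2) = tan^2(25.0) = 0.217443
Compute active force:
Pa = 0.5 * Ka * gamma * H^2
Pa = 0.5 * 0.217443 * 17.7 * 11.9^2
Pa = 272.51 kN/m


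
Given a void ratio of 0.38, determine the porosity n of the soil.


Using the relation n = e / (1 + e)
n = 0.38 / (1 + 0.38)
n = 0.38 / 1.38
n = 0.2754


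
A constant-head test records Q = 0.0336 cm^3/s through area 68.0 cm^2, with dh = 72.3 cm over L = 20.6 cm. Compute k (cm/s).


Compute hydraulic gradient:
i = dh / L = 72.3 / 20.6 = 3.50971
Then apply Darcy's law:
k = Q / (A * i)
k = 0.0336 / (68.0 * 3.50971)
k = 0.0336 / 238.66
k = 0.000141 cm/s


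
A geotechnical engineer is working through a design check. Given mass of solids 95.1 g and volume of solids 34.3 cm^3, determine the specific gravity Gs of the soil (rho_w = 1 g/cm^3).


Using Gs = m_s / (V_s * rho_w)
Since rho_w = 1 g/cm^3:
Gs = 95.1 / 34.3
Gs = 2.773


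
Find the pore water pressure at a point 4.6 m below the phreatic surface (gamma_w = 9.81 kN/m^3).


Using u = gamma_w * h_w
u = 9.81 * 4.6
u = 45.13 kPa


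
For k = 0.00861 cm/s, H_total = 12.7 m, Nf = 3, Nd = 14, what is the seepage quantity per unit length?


Convert k to m/s for unit consistency with H:
k = 0.00861 cm/s = 0.00861 / 100 m/s = 8.61e-05 m/s
Using q = k * H * Nf / Nd
Nf / Nd = 3 / 14 = 0.2143
q = 8.61e-05 * 12.7 * 0.2143
q = 0.0002343 m^3/s per m


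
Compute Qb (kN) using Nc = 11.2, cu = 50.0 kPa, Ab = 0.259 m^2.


Using Qb = Nc * cu * Ab
Qb = 11.2 * 50.0 * 0.259
Qb = 145.04 kN


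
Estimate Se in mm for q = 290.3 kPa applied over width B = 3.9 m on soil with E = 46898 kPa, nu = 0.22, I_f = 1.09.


Result: 25.04 mm

Derivation:
Using Se = q * B * (1 - nu^2) * I_f / E
1 - nu^2 = 1 - 0.22^2 = 0.9516
Se = 290.3 * 3.9 * 0.9516 * 1.09 / 46898
Se = 0.025040 m
Convert to mm: Se = 0.025040 * 1000 = 25.04 mm


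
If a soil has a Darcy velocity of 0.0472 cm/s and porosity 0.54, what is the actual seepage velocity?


Using v_s = v_d / n
v_s = 0.0472 / 0.54
v_s = 0.08741 cm/s


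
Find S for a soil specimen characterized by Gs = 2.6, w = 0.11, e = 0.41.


Result: 0.6976

Derivation:
Using S = Gs * w / e
S = 2.6 * 0.11 / 0.41
S = 0.6976


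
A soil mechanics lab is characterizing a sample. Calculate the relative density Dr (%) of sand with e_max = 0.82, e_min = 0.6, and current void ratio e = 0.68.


Using Dr = (e_max - e) / (e_max - e_min) * 100
e_max - e = 0.82 - 0.68 = 0.14
e_max - e_min = 0.82 - 0.6 = 0.22
Dr = 0.14 / 0.22 * 100
Dr = 63.64 %


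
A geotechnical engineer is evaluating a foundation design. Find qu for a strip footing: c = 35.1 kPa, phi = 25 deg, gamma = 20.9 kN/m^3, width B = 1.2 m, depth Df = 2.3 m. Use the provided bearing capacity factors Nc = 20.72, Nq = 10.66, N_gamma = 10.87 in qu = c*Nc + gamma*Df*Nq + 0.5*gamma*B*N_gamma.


Result: 1376.01 kPa

Derivation:
Compute qu = c*Nc + gamma*Df*Nq + 0.5*gamma*B*N_gamma
Term 1: 35.1 * 20.72 = 727.272
Term 2: 20.9 * 2.3 * 10.66 = 512.4262
Term 3: 0.5 * 20.9 * 1.2 * 10.87 = 136.3098
qu = 727.272 + 512.4262 + 136.3098
qu = 1376.01 kPa


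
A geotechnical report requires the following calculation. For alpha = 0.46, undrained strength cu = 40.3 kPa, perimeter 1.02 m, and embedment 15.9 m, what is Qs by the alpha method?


Using Qs = alpha * cu * perimeter * L
Qs = 0.46 * 40.3 * 1.02 * 15.9
Qs = 300.65 kN


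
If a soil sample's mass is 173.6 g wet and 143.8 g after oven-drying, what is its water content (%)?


Result: 20.72 %

Derivation:
Using w = (m_wet - m_dry) / m_dry * 100
m_wet - m_dry = 173.6 - 143.8 = 29.8 g
w = 29.8 / 143.8 * 100
w = 20.72 %


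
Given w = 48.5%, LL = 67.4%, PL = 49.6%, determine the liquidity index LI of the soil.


First compute the plasticity index:
PI = LL - PL = 67.4 - 49.6 = 17.8
Then compute the liquidity index:
LI = (w - PL) / PI
LI = (48.5 - 49.6) / 17.8
LI = -0.062


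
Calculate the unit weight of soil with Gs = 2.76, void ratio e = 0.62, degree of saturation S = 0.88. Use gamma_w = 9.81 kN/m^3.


Using gamma = gamma_w * (Gs + S*e) / (1 + e)
Numerator: Gs + S*e = 2.76 + 0.88*0.62 = 3.3056
Denominator: 1 + e = 1 + 0.62 = 1.62
gamma = 9.81 * 3.3056 / 1.62
gamma = 20.017 kN/m^3


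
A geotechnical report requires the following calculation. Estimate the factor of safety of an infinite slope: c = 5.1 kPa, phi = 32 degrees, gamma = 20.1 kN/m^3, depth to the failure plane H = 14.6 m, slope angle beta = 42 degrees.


Using Fs = c / (gamma*H*sin(beta)*cos(beta)) + tan(phi)/tan(beta)
Cohesion contribution = 5.1 / (20.1*14.6*sin(42)*cos(42))
Cohesion contribution = 0.0349492
Friction contribution = tan(32)/tan(42) = 0.693988
Fs = 0.0349492 + 0.693988
Fs = 0.729


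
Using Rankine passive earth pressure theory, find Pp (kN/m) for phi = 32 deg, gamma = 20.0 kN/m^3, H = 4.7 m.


Compute passive earth pressure coefficient:
Kp = tan^2(45 + phi/2) = tan^2(61.0) = 3.254588
Compute passive force:
Pp = 0.5 * Kp * gamma * H^2
Pp = 0.5 * 3.254588 * 20.0 * 4.7^2
Pp = 718.94 kN/m


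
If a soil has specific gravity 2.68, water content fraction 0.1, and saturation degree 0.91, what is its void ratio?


Using the relation e = Gs * w / S
e = 2.68 * 0.1 / 0.91
e = 0.2945


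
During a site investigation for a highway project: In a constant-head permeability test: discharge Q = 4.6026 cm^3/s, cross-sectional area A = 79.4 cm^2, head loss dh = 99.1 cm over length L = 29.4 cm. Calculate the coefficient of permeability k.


Compute hydraulic gradient:
i = dh / L = 99.1 / 29.4 = 3.37075
Then apply Darcy's law:
k = Q / (A * i)
k = 4.6026 / (79.4 * 3.37075)
k = 4.6026 / 267.637
k = 0.017197 cm/s


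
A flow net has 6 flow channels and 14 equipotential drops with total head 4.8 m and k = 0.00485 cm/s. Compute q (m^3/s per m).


Convert k to m/s for unit consistency with H:
k = 0.00485 cm/s = 0.00485 / 100 m/s = 4.85e-05 m/s
Using q = k * H * Nf / Nd
Nf / Nd = 6 / 14 = 0.4286
q = 4.85e-05 * 4.8 * 0.4286
q = 9.977e-05 m^3/s per m


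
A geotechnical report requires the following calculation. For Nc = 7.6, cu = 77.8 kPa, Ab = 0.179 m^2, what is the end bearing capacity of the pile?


Using Qb = Nc * cu * Ab
Qb = 7.6 * 77.8 * 0.179
Qb = 105.84 kN


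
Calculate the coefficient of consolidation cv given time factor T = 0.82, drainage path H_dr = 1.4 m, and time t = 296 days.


Using cv = T * H_dr^2 / t
H_dr^2 = 1.4^2 = 1.96
cv = 0.82 * 1.96 / 296
cv = 0.00543 m^2/day


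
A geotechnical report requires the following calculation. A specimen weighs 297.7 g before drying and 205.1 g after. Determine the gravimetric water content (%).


Result: 45.15 %

Derivation:
Using w = (m_wet - m_dry) / m_dry * 100
m_wet - m_dry = 297.7 - 205.1 = 92.6 g
w = 92.6 / 205.1 * 100
w = 45.15 %


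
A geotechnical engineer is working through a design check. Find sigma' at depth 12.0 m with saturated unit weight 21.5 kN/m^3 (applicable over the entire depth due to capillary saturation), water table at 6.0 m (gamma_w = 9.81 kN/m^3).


Result: 199.14 kPa

Derivation:
Total stress = gamma_sat * depth
sigma = 21.5 * 12.0 = 258.0 kPa
Pore water pressure u = gamma_w * (depth - d_wt)
u = 9.81 * (12.0 - 6.0) = 58.86 kPa
Effective stress = sigma - u
sigma' = 258.0 - 58.86 = 199.14 kPa


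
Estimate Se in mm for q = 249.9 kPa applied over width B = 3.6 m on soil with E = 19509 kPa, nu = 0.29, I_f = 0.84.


Using Se = q * B * (1 - nu^2) * I_f / E
1 - nu^2 = 1 - 0.29^2 = 0.9159
Se = 249.9 * 3.6 * 0.9159 * 0.84 / 19509
Se = 0.035478 m
Convert to mm: Se = 0.035478 * 1000 = 35.478 mm


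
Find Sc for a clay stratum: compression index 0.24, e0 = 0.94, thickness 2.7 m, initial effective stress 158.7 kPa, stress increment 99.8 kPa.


Using Sc = Cc * H / (1 + e0) * log10((sigma0 + delta_sigma) / sigma0)
Stress ratio = (158.7 + 99.8) / 158.7 = 1.62886
log10(1.62886) = 0.211884
Cc * H / (1 + e0) = 0.24 * 2.7 / (1 + 0.94) = 0.334021
Sc = 0.334021 * 0.211884
Sc = 0.0708 m


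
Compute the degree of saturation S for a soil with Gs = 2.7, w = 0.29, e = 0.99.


Using S = Gs * w / e
S = 2.7 * 0.29 / 0.99
S = 0.7909


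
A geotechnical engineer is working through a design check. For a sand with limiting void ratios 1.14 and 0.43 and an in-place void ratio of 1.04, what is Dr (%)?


Using Dr = (e_max - e) / (e_max - e_min) * 100
e_max - e = 1.14 - 1.04 = 0.1
e_max - e_min = 1.14 - 0.43 = 0.71
Dr = 0.1 / 0.71 * 100
Dr = 14.08 %


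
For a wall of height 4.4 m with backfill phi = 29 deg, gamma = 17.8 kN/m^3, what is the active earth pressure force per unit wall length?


Compute active earth pressure coefficient:
Ka = tan^2(45 - phi/2) = tan^2(30.5) = 0.346974
Compute active force:
Pa = 0.5 * Ka * gamma * H^2
Pa = 0.5 * 0.346974 * 17.8 * 4.4^2
Pa = 59.79 kN/m


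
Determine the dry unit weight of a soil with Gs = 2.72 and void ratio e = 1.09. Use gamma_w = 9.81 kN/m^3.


Using gamma_d = Gs * gamma_w / (1 + e)
gamma_d = 2.72 * 9.81 / (1 + 1.09)
gamma_d = 2.72 * 9.81 / 2.09
gamma_d = 12.767 kN/m^3


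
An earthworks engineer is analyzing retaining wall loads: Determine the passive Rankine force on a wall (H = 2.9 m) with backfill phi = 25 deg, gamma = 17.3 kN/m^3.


Compute passive earth pressure coefficient:
Kp = tan^2(45 + phi/2) = tan^2(57.5) = 2.463913
Compute passive force:
Pp = 0.5 * Kp * gamma * H^2
Pp = 0.5 * 2.463913 * 17.3 * 2.9^2
Pp = 179.24 kN/m


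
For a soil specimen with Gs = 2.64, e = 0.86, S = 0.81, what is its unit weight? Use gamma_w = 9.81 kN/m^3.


Using gamma = gamma_w * (Gs + S*e) / (1 + e)
Numerator: Gs + S*e = 2.64 + 0.81*0.86 = 3.3366
Denominator: 1 + e = 1 + 0.86 = 1.86
gamma = 9.81 * 3.3366 / 1.86
gamma = 17.598 kN/m^3


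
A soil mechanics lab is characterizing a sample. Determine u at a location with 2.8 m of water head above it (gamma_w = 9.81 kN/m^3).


Result: 27.47 kPa

Derivation:
Using u = gamma_w * h_w
u = 9.81 * 2.8
u = 27.47 kPa


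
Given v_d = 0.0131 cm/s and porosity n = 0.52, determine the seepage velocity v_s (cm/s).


Result: 0.02519 cm/s

Derivation:
Using v_s = v_d / n
v_s = 0.0131 / 0.52
v_s = 0.02519 cm/s


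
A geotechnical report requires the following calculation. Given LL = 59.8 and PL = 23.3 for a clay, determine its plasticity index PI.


Using PI = LL - PL
PI = 59.8 - 23.3
PI = 36.5


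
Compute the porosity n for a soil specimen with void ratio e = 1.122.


Using the relation n = e / (1 + e)
n = 1.122 / (1 + 1.122)
n = 1.122 / 2.122
n = 0.5287


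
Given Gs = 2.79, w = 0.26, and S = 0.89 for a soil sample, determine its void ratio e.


Using the relation e = Gs * w / S
e = 2.79 * 0.26 / 0.89
e = 0.8151


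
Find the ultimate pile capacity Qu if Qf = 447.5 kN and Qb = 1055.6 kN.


Using Qu = Qf + Qb
Qu = 447.5 + 1055.6
Qu = 1503.1 kN


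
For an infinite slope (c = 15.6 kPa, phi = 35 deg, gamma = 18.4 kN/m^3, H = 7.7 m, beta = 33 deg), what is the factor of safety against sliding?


Result: 1.319

Derivation:
Using Fs = c / (gamma*H*sin(beta)*cos(beta)) + tan(phi)/tan(beta)
Cohesion contribution = 15.6 / (18.4*7.7*sin(33)*cos(33))
Cohesion contribution = 0.241055
Friction contribution = tan(35)/tan(33) = 1.07823
Fs = 0.241055 + 1.07823
Fs = 1.319


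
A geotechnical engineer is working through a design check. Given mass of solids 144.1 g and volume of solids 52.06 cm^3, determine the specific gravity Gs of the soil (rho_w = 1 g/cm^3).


Using Gs = m_s / (V_s * rho_w)
Since rho_w = 1 g/cm^3:
Gs = 144.1 / 52.06
Gs = 2.768


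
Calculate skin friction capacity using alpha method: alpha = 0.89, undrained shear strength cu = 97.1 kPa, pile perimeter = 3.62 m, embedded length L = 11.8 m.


Using Qs = alpha * cu * perimeter * L
Qs = 0.89 * 97.1 * 3.62 * 11.8
Qs = 3691.47 kN


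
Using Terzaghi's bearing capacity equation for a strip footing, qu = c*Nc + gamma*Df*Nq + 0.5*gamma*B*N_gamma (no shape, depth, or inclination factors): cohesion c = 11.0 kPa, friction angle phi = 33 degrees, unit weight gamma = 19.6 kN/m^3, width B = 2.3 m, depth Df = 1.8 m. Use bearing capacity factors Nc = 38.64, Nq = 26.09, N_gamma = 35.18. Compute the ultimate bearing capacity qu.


Compute qu = c*Nc + gamma*Df*Nq + 0.5*gamma*B*N_gamma
Term 1: 11.0 * 38.64 = 425.04
Term 2: 19.6 * 1.8 * 26.09 = 920.4552
Term 3: 0.5 * 19.6 * 2.3 * 35.18 = 792.9572
qu = 425.04 + 920.4552 + 792.9572
qu = 2138.45 kPa


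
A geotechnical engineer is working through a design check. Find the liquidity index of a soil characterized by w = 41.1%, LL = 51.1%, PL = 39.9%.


Result: 0.107

Derivation:
First compute the plasticity index:
PI = LL - PL = 51.1 - 39.9 = 11.2
Then compute the liquidity index:
LI = (w - PL) / PI
LI = (41.1 - 39.9) / 11.2
LI = 0.107


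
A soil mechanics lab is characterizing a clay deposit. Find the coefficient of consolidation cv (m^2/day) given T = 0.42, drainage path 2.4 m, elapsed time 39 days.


Using cv = T * H_dr^2 / t
H_dr^2 = 2.4^2 = 5.76
cv = 0.42 * 5.76 / 39
cv = 0.06203 m^2/day


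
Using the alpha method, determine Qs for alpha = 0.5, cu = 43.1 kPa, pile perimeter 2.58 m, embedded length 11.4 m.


Using Qs = alpha * cu * perimeter * L
Qs = 0.5 * 43.1 * 2.58 * 11.4
Qs = 633.83 kN


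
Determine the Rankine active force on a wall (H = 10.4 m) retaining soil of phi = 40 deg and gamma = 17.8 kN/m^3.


Compute active earth pressure coefficient:
Ka = tan^2(45 - phi/2) = tan^2(25.0) = 0.217443
Compute active force:
Pa = 0.5 * Ka * gamma * H^2
Pa = 0.5 * 0.217443 * 17.8 * 10.4^2
Pa = 209.32 kN/m


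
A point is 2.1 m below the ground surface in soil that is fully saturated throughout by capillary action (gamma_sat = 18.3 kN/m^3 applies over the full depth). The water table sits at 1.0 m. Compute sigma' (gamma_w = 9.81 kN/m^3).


Total stress = gamma_sat * depth
sigma = 18.3 * 2.1 = 38.43 kPa
Pore water pressure u = gamma_w * (depth - d_wt)
u = 9.81 * (2.1 - 1.0) = 10.791 kPa
Effective stress = sigma - u
sigma' = 38.43 - 10.791 = 27.64 kPa


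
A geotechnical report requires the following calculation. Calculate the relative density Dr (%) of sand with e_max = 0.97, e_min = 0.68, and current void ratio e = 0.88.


Using Dr = (e_max - e) / (e_max - e_min) * 100
e_max - e = 0.97 - 0.88 = 0.09
e_max - e_min = 0.97 - 0.68 = 0.29
Dr = 0.09 / 0.29 * 100
Dr = 31.03 %


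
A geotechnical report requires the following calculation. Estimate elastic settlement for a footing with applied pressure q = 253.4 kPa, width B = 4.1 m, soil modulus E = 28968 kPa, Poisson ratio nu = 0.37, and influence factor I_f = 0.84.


Result: 26.002 mm

Derivation:
Using Se = q * B * (1 - nu^2) * I_f / E
1 - nu^2 = 1 - 0.37^2 = 0.8631
Se = 253.4 * 4.1 * 0.8631 * 0.84 / 28968
Se = 0.026002 m
Convert to mm: Se = 0.026002 * 1000 = 26.002 mm


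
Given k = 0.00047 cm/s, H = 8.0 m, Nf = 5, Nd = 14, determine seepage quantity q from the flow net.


Convert k to m/s for unit consistency with H:
k = 0.00047 cm/s = 0.00047 / 100 m/s = 4.7e-06 m/s
Using q = k * H * Nf / Nd
Nf / Nd = 5 / 14 = 0.3571
q = 4.7e-06 * 8.0 * 0.3571
q = 1.343e-05 m^3/s per m


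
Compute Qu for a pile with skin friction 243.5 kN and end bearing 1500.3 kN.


Using Qu = Qf + Qb
Qu = 243.5 + 1500.3
Qu = 1743.8 kN


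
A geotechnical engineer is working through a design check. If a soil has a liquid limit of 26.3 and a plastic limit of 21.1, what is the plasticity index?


Using PI = LL - PL
PI = 26.3 - 21.1
PI = 5.2


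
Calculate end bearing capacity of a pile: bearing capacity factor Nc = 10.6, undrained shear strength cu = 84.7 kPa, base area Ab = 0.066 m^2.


Result: 59.26 kN

Derivation:
Using Qb = Nc * cu * Ab
Qb = 10.6 * 84.7 * 0.066
Qb = 59.26 kN


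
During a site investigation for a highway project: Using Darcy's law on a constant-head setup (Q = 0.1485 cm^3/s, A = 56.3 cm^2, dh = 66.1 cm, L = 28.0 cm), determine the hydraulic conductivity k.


Compute hydraulic gradient:
i = dh / L = 66.1 / 28.0 = 2.36071
Then apply Darcy's law:
k = Q / (A * i)
k = 0.1485 / (56.3 * 2.36071)
k = 0.1485 / 132.908
k = 0.001117 cm/s


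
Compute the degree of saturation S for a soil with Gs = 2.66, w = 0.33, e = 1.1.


Using S = Gs * w / e
S = 2.66 * 0.33 / 1.1
S = 0.798


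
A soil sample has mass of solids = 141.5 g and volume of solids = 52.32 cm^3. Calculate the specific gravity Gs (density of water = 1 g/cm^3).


Result: 2.705

Derivation:
Using Gs = m_s / (V_s * rho_w)
Since rho_w = 1 g/cm^3:
Gs = 141.5 / 52.32
Gs = 2.705


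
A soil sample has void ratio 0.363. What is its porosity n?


Using the relation n = e / (1 + e)
n = 0.363 / (1 + 0.363)
n = 0.363 / 1.363
n = 0.2663


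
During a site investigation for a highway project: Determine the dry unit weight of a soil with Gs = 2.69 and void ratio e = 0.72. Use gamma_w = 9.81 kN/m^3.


Using gamma_d = Gs * gamma_w / (1 + e)
gamma_d = 2.69 * 9.81 / (1 + 0.72)
gamma_d = 2.69 * 9.81 / 1.72
gamma_d = 15.342 kN/m^3


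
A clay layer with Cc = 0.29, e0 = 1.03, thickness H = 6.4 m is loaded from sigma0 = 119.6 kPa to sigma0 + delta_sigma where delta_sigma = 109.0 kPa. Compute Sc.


Using Sc = Cc * H / (1 + e0) * log10((sigma0 + delta_sigma) / sigma0)
Stress ratio = (119.6 + 109.0) / 119.6 = 1.91137
log10(1.91137) = 0.281345
Cc * H / (1 + e0) = 0.29 * 6.4 / (1 + 1.03) = 0.914286
Sc = 0.914286 * 0.281345
Sc = 0.2572 m


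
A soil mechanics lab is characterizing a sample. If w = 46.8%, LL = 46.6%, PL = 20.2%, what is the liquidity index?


First compute the plasticity index:
PI = LL - PL = 46.6 - 20.2 = 26.4
Then compute the liquidity index:
LI = (w - PL) / PI
LI = (46.8 - 20.2) / 26.4
LI = 1.008


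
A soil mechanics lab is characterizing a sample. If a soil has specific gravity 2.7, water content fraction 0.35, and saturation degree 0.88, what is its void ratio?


Result: 1.0739

Derivation:
Using the relation e = Gs * w / S
e = 2.7 * 0.35 / 0.88
e = 1.0739


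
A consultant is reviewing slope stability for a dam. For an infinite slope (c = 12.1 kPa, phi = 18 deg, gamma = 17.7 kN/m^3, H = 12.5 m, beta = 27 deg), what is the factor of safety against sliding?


Using Fs = c / (gamma*H*sin(beta)*cos(beta)) + tan(phi)/tan(beta)
Cohesion contribution = 12.1 / (17.7*12.5*sin(27)*cos(27))
Cohesion contribution = 0.135199
Friction contribution = tan(18)/tan(27) = 0.637691
Fs = 0.135199 + 0.637691
Fs = 0.773


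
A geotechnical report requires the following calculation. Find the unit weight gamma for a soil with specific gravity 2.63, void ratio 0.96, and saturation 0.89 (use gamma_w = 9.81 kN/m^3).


Result: 17.44 kN/m^3

Derivation:
Using gamma = gamma_w * (Gs + S*e) / (1 + e)
Numerator: Gs + S*e = 2.63 + 0.89*0.96 = 3.4844
Denominator: 1 + e = 1 + 0.96 = 1.96
gamma = 9.81 * 3.4844 / 1.96
gamma = 17.44 kN/m^3
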